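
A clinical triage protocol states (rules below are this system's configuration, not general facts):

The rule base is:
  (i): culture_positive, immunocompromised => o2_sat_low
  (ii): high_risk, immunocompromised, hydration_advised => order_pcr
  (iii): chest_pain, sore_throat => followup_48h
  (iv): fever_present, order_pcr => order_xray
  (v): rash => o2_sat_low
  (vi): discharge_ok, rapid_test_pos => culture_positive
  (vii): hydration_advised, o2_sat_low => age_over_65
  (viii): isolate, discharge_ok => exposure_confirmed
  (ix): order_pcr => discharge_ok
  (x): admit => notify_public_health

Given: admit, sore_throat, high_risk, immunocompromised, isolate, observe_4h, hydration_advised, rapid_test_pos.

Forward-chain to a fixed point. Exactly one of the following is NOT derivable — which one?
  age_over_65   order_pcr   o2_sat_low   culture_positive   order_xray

order_xray

Round 1: (ii) [high_risk, immunocompromised, hydration_advised => order_pcr]; (x) [admit => notify_public_health]. Adds order_pcr, notify_public_health.
Round 2: (ix) [order_pcr => discharge_ok]. Adds discharge_ok.
Round 3: (vi) [discharge_ok, rapid_test_pos => culture_positive]; (viii) [isolate, discharge_ok => exposure_confirmed]. Adds culture_positive, exposure_confirmed.
Round 4: (i) [culture_positive, immunocompromised => o2_sat_low]. Adds o2_sat_low.
Round 5: (vii) [hydration_advised, o2_sat_low => age_over_65]. Adds age_over_65.
Derived: age_over_65 (round 5), order_pcr (round 1), culture_positive (round 3), o2_sat_low (round 4). order_xray never appears in any round.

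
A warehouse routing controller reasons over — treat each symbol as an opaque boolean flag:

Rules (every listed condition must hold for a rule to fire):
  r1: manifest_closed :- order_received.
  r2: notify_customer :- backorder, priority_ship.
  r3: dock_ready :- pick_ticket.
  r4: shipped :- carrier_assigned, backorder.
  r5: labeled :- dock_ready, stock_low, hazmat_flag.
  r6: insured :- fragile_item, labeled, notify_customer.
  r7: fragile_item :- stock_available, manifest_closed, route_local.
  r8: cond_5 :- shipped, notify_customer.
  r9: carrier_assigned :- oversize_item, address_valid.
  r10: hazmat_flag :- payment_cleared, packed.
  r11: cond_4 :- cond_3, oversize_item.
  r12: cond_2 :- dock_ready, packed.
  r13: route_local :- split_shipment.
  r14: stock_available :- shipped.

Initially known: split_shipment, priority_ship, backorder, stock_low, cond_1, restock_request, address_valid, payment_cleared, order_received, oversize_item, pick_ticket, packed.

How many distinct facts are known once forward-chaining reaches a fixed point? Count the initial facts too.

25

Round 1 — r1, r2, r3, r9, r10, r13, derive manifest_closed, notify_customer, dock_ready, carrier_assigned, hazmat_flag, route_local.
Round 2 — r4, r5, r12, derive shipped, labeled, cond_2.
Round 3 — r8, r14, derive cond_5, stock_available.
Round 4 — r7, derive fragile_item.
Round 5 — r6, derive insured.
Closure: {address_valid, backorder, carrier_assigned, cond_1, cond_2, cond_5, dock_ready, fragile_item, hazmat_flag, insured, labeled, manifest_closed, notify_customer, order_received, oversize_item, packed, payment_cleared, pick_ticket, priority_ship, restock_request, route_local, shipped, split_shipment, stock_available, stock_low} — 25 facts.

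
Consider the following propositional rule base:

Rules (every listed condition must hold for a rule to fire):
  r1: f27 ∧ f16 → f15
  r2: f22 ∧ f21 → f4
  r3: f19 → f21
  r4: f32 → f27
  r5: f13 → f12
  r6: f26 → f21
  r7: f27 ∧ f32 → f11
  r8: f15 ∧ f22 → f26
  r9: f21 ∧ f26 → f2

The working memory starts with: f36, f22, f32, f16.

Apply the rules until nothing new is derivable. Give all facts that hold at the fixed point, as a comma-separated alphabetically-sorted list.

Round 1: r4 [f32 → f27]. Adds f27.
Round 2: r1 [f27 ∧ f16 → f15]; r7 [f27 ∧ f32 → f11]. Adds f15, f11.
Round 3: r8 [f15 ∧ f22 → f26]. Adds f26.
Round 4: r6 [f26 → f21]. Adds f21.
Round 5: r2 [f22 ∧ f21 → f4]; r9 [f21 ∧ f26 → f2]. Adds f4, f2.

f11, f15, f16, f2, f21, f22, f26, f27, f32, f36, f4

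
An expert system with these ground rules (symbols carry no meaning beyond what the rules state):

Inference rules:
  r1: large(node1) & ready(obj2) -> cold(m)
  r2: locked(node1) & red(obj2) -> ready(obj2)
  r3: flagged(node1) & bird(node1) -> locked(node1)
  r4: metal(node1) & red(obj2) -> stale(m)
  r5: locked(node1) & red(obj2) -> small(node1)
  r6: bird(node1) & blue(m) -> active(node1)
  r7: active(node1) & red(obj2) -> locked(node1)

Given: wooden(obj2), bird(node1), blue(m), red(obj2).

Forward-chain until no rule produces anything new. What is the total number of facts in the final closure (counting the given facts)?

Round 1 — r6, derive active(node1).
Round 2 — r7, derive locked(node1).
Round 3 — r2, r5, derive ready(obj2), small(node1).
Closure: {active(node1), bird(node1), blue(m), locked(node1), ready(obj2), red(obj2), small(node1), wooden(obj2)} — 8 facts.

8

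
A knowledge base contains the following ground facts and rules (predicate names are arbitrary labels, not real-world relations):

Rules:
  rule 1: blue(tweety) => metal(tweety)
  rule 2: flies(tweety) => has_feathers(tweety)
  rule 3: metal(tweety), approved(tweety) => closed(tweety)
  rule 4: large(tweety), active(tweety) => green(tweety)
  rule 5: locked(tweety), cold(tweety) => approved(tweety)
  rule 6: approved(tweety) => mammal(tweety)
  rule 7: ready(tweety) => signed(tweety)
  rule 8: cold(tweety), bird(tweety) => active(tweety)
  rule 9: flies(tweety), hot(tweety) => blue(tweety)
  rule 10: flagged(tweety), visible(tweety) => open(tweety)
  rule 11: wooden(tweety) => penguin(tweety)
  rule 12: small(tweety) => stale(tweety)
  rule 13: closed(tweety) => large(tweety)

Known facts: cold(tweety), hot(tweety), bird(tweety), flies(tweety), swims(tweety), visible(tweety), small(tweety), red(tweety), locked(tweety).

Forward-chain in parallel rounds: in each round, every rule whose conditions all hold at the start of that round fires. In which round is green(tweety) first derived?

Round 1: rule 2 [flies(tweety) => has_feathers(tweety)]; rule 5 [locked(tweety), cold(tweety) => approved(tweety)]; rule 8 [cold(tweety), bird(tweety) => active(tweety)]; rule 9 [flies(tweety), hot(tweety) => blue(tweety)]; rule 12 [small(tweety) => stale(tweety)]. New: has_feathers(tweety), approved(tweety), active(tweety), blue(tweety), stale(tweety).
Round 2: rule 1 [blue(tweety) => metal(tweety)]; rule 6 [approved(tweety) => mammal(tweety)]. New: metal(tweety), mammal(tweety).
Round 3: rule 3 [metal(tweety), approved(tweety) => closed(tweety)]. New: closed(tweety).
Round 4: rule 13 [closed(tweety) => large(tweety)]. New: large(tweety).
Round 5: rule 4 [large(tweety), active(tweety) => green(tweety)]. New: green(tweety).
green(tweety) first appears in round 5.

5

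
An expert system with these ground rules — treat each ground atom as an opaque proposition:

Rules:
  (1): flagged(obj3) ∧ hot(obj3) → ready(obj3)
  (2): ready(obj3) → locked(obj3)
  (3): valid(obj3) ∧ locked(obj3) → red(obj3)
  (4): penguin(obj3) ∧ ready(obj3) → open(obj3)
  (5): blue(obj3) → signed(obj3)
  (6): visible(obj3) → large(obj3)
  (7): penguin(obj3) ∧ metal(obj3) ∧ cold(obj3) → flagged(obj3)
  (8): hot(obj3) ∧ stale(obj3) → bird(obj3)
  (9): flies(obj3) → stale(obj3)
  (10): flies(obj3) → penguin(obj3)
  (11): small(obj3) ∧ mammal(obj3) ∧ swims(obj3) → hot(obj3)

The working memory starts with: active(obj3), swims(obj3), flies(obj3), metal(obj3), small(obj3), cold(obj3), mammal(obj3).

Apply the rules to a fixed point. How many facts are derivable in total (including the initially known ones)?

15

Round 1 — (9), (10), (11), derive stale(obj3), penguin(obj3), hot(obj3).
Round 2 — (7), (8), derive flagged(obj3), bird(obj3).
Round 3 — (1), derive ready(obj3).
Round 4 — (2), (4), derive locked(obj3), open(obj3).
Closure: {active(obj3), bird(obj3), cold(obj3), flagged(obj3), flies(obj3), hot(obj3), locked(obj3), mammal(obj3), metal(obj3), open(obj3), penguin(obj3), ready(obj3), small(obj3), stale(obj3), swims(obj3)} — 15 facts.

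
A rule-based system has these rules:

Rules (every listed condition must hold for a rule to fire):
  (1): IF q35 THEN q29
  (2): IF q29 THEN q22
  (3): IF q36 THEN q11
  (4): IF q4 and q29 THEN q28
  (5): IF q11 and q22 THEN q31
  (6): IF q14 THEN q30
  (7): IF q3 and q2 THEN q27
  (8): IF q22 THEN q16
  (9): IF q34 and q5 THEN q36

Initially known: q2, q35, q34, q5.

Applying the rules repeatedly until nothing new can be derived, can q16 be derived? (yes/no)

Round 1 — (1), (9), derive q29, q36.
Round 2 — (2), (3), derive q22, q11.
Round 3 — (5), (8), derive q31, q16.
q16 appears in round 3, so it is derivable.

yes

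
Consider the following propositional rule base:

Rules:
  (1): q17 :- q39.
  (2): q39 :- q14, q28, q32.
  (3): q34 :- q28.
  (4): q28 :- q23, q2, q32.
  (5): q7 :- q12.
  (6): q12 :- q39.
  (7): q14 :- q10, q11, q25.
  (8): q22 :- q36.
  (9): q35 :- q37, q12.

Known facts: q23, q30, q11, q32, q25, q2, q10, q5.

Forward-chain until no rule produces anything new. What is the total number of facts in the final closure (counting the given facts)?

[1] (4) [q28 :- q23, q2, q32.]; (7) [q14 :- q10, q11, q25.]. ⇒ new: q28, q14.
[2] (2) [q39 :- q14, q28, q32.]; (3) [q34 :- q28.]. ⇒ new: q39, q34.
[3] (1) [q17 :- q39.]; (6) [q12 :- q39.]. ⇒ new: q17, q12.
[4] (5) [q7 :- q12.]. ⇒ new: q7.
Closure: {q10, q11, q12, q14, q17, q2, q23, q25, q28, q30, q32, q34, q39, q5, q7} — 15 facts.

15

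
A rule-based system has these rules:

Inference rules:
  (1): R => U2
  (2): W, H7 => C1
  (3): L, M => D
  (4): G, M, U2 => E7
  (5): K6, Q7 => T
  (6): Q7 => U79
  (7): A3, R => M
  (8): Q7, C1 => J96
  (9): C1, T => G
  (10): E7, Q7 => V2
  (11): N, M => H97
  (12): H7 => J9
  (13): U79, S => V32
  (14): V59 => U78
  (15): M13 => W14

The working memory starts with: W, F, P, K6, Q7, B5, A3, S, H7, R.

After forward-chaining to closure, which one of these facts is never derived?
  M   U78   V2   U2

Round 1 fires (1), (2), (5), (6), (7), (12), giving U2, C1, T, U79, M, J9.
Round 2 fires (8), (9), (13), giving J96, G, V32.
Round 3 fires (4), giving E7.
Round 4 fires (10), giving V2.
Derived: U2 (round 1), V2 (round 4), M (round 1). U78 never appears in any round.

U78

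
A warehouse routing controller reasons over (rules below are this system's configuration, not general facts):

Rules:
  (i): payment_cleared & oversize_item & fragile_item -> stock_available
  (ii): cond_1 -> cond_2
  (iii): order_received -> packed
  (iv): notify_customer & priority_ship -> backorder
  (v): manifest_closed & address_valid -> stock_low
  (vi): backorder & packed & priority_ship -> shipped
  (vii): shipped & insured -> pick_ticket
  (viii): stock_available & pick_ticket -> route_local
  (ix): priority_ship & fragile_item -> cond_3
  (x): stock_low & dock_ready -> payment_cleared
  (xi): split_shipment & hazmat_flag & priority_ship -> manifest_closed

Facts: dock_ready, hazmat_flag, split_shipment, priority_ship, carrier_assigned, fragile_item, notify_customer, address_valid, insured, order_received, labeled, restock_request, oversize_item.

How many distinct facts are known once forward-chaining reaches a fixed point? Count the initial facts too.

Round 1 fires (iii), (iv), (ix), (xi), giving packed, backorder, cond_3, manifest_closed.
Round 2 fires (v), (vi), giving stock_low, shipped.
Round 3 fires (vii), (x), giving pick_ticket, payment_cleared.
Round 4 fires (i), giving stock_available.
Round 5 fires (viii), giving route_local.
Closure: {address_valid, backorder, carrier_assigned, cond_3, dock_ready, fragile_item, hazmat_flag, insured, labeled, manifest_closed, notify_customer, order_received, oversize_item, packed, payment_cleared, pick_ticket, priority_ship, restock_request, route_local, shipped, split_shipment, stock_available, stock_low} — 23 facts.

23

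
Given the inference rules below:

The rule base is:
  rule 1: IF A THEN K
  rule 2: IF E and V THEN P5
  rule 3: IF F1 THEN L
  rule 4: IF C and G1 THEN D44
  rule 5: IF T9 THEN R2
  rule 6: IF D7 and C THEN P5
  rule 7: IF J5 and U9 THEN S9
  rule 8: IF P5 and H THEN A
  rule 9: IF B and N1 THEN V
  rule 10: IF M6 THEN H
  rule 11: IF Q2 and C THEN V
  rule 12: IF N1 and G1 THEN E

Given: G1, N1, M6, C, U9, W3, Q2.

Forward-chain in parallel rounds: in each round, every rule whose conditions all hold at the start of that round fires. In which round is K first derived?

4

Round 1: rule 4 [IF C and G1 THEN D44]; rule 10 [IF M6 THEN H]; rule 11 [IF Q2 and C THEN V]; rule 12 [IF N1 and G1 THEN E]. New: D44, H, V, E.
Round 2: rule 2 [IF E and V THEN P5]. New: P5.
Round 3: rule 8 [IF P5 and H THEN A]. New: A.
Round 4: rule 1 [IF A THEN K]. New: K.
K first appears in round 4.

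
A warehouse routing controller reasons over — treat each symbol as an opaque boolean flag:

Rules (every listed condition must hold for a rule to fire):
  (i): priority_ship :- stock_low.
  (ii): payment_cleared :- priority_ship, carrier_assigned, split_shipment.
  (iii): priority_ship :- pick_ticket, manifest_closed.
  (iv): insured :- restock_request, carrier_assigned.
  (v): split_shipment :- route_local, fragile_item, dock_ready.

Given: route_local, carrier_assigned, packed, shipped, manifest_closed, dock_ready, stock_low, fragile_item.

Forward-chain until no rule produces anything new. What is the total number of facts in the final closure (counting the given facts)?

Round 1 — (i), (v), derive priority_ship, split_shipment.
Round 2 — (ii), derive payment_cleared.
Closure: {carrier_assigned, dock_ready, fragile_item, manifest_closed, packed, payment_cleared, priority_ship, route_local, shipped, split_shipment, stock_low} — 11 facts.

11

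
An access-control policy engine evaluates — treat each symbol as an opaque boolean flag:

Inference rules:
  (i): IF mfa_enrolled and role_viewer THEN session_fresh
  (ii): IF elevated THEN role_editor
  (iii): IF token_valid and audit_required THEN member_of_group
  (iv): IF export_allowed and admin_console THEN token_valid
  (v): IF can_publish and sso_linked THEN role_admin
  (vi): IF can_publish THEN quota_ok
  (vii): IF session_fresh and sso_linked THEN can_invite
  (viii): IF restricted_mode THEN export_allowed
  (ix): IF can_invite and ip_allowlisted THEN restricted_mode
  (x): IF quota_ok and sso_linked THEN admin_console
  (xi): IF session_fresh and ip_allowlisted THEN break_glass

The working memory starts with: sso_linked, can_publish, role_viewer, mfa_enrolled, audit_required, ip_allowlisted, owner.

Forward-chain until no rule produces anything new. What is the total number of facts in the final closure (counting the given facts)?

17

Round 1 — (i), (v), (vi), derive session_fresh, role_admin, quota_ok.
Round 2 — (vii), (x), (xi), derive can_invite, admin_console, break_glass.
Round 3 — (ix), derive restricted_mode.
Round 4 — (viii), derive export_allowed.
Round 5 — (iv), derive token_valid.
Round 6 — (iii), derive member_of_group.
Closure: {admin_console, audit_required, break_glass, can_invite, can_publish, export_allowed, ip_allowlisted, member_of_group, mfa_enrolled, owner, quota_ok, restricted_mode, role_admin, role_viewer, session_fresh, sso_linked, token_valid} — 17 facts.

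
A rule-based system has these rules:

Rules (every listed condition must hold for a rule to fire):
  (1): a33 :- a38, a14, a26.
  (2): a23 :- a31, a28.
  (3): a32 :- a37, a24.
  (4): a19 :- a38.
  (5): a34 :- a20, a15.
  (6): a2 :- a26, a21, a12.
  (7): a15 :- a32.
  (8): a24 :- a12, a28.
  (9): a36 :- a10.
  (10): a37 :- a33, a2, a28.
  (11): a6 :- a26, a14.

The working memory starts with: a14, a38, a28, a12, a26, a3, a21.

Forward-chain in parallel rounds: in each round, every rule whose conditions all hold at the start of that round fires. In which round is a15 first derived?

4

Round 1: (1) [a33 :- a38, a14, a26.]; (4) [a19 :- a38.]; (6) [a2 :- a26, a21, a12.]; (8) [a24 :- a12, a28.]; (11) [a6 :- a26, a14.]. New: a33, a19, a2, a24, a6.
Round 2: (10) [a37 :- a33, a2, a28.]. New: a37.
Round 3: (3) [a32 :- a37, a24.]. New: a32.
Round 4: (7) [a15 :- a32.]. New: a15.
a15 first appears in round 4.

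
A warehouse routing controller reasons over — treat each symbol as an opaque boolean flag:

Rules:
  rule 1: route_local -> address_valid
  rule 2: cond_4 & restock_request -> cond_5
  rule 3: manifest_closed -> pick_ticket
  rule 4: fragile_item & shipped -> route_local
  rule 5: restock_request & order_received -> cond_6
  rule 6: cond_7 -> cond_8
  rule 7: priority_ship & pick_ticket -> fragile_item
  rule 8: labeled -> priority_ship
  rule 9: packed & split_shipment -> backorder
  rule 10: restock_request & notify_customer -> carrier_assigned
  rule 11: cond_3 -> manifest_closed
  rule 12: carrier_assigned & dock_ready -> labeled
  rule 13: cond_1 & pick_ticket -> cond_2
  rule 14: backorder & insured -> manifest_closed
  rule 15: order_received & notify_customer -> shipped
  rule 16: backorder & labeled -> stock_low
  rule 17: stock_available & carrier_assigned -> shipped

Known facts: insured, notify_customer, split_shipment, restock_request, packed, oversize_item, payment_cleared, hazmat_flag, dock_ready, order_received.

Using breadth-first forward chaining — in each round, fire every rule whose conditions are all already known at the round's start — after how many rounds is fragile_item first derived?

Round 1: rule 5 [restock_request & order_received -> cond_6]; rule 9 [packed & split_shipment -> backorder]; rule 10 [restock_request & notify_customer -> carrier_assigned]; rule 15 [order_received & notify_customer -> shipped]. New: cond_6, backorder, carrier_assigned, shipped.
Round 2: rule 12 [carrier_assigned & dock_ready -> labeled]; rule 14 [backorder & insured -> manifest_closed]. New: labeled, manifest_closed.
Round 3: rule 3 [manifest_closed -> pick_ticket]; rule 8 [labeled -> priority_ship]; rule 16 [backorder & labeled -> stock_low]. New: pick_ticket, priority_ship, stock_low.
Round 4: rule 7 [priority_ship & pick_ticket -> fragile_item]. New: fragile_item.
fragile_item first appears in round 4.

4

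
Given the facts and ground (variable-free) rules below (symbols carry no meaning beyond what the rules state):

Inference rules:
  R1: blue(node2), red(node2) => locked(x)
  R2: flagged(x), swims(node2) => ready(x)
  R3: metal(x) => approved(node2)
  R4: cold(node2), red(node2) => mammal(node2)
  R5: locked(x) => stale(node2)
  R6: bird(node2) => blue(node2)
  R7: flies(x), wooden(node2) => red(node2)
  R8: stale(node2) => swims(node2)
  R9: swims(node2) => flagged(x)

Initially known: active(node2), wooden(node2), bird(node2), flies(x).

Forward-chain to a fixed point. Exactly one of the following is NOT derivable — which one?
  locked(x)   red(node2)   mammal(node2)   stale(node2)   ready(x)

Round 1: R6 [bird(node2) => blue(node2)]; R7 [flies(x), wooden(node2) => red(node2)]. Adds blue(node2), red(node2).
Round 2: R1 [blue(node2), red(node2) => locked(x)]. Adds locked(x).
Round 3: R5 [locked(x) => stale(node2)]. Adds stale(node2).
Round 4: R8 [stale(node2) => swims(node2)]. Adds swims(node2).
Round 5: R9 [swims(node2) => flagged(x)]. Adds flagged(x).
Round 6: R2 [flagged(x), swims(node2) => ready(x)]. Adds ready(x).
Derived: ready(x) (round 6), locked(x) (round 2), stale(node2) (round 3), red(node2) (round 1). mammal(node2) never appears in any round.

mammal(node2)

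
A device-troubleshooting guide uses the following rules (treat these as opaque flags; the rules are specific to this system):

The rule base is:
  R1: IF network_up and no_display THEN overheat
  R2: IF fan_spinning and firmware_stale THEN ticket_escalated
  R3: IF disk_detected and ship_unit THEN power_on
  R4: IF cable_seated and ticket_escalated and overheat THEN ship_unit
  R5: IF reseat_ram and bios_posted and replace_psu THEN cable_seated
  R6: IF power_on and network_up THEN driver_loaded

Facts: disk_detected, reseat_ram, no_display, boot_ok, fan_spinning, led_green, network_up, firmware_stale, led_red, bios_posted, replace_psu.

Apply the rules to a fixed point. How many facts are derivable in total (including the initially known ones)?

[1] R1 [IF network_up and no_display THEN overheat]; R2 [IF fan_spinning and firmware_stale THEN ticket_escalated]; R5 [IF reseat_ram and bios_posted and replace_psu THEN cable_seated]. ⇒ new: overheat, ticket_escalated, cable_seated.
[2] R4 [IF cable_seated and ticket_escalated and overheat THEN ship_unit]. ⇒ new: ship_unit.
[3] R3 [IF disk_detected and ship_unit THEN power_on]. ⇒ new: power_on.
[4] R6 [IF power_on and network_up THEN driver_loaded]. ⇒ new: driver_loaded.
Closure: {bios_posted, boot_ok, cable_seated, disk_detected, driver_loaded, fan_spinning, firmware_stale, led_green, led_red, network_up, no_display, overheat, power_on, replace_psu, reseat_ram, ship_unit, ticket_escalated} — 17 facts.

17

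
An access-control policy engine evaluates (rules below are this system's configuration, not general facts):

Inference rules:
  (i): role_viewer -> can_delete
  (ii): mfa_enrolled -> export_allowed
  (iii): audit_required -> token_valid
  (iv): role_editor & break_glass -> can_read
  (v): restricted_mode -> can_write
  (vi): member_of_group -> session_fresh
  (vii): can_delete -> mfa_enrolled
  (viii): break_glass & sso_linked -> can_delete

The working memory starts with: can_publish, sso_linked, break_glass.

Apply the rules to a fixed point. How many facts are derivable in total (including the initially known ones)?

6

[1] (viii) [break_glass & sso_linked -> can_delete]. ⇒ new: can_delete.
[2] (vii) [can_delete -> mfa_enrolled]. ⇒ new: mfa_enrolled.
[3] (ii) [mfa_enrolled -> export_allowed]. ⇒ new: export_allowed.
Closure: {break_glass, can_delete, can_publish, export_allowed, mfa_enrolled, sso_linked} — 6 facts.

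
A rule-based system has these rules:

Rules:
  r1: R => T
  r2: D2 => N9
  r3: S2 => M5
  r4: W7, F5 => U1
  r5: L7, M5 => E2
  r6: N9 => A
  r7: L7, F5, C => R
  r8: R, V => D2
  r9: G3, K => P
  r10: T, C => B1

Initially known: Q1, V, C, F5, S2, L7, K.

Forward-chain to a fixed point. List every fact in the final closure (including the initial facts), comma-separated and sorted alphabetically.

A, B1, C, D2, E2, F5, K, L7, M5, N9, Q1, R, S2, T, V

Round 1 — r3, r7, derive M5, R.
Round 2 — r1, r5, r8, derive T, E2, D2.
Round 3 — r2, r10, derive N9, B1.
Round 4 — r6, derive A.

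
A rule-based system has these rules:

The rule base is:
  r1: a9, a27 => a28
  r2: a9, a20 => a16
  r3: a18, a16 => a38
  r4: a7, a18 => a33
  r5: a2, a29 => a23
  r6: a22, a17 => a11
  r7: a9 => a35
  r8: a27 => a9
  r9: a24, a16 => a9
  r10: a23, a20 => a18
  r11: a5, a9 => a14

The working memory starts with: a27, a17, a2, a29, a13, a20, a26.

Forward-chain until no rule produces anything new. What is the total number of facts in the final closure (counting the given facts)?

Round 1 fires r5, r8, giving a23, a9.
Round 2 fires r1, r2, r7, r10, giving a28, a16, a35, a18.
Round 3 fires r3, giving a38.
Closure: {a13, a16, a17, a18, a2, a20, a23, a26, a27, a28, a29, a35, a38, a9} — 14 facts.

14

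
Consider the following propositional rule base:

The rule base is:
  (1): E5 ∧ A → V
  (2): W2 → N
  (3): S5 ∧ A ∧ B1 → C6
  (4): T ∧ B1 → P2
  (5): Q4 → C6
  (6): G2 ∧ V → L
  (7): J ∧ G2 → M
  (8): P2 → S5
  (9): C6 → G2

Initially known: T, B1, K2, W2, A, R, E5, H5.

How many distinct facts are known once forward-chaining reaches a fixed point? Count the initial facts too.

Round 1: (1) [E5 ∧ A → V]; (2) [W2 → N]; (4) [T ∧ B1 → P2]. New: V, N, P2.
Round 2: (8) [P2 → S5]. New: S5.
Round 3: (3) [S5 ∧ A ∧ B1 → C6]. New: C6.
Round 4: (9) [C6 → G2]. New: G2.
Round 5: (6) [G2 ∧ V → L]. New: L.
Closure: {A, B1, C6, E5, G2, H5, K2, L, N, P2, R, S5, T, V, W2} — 15 facts.

15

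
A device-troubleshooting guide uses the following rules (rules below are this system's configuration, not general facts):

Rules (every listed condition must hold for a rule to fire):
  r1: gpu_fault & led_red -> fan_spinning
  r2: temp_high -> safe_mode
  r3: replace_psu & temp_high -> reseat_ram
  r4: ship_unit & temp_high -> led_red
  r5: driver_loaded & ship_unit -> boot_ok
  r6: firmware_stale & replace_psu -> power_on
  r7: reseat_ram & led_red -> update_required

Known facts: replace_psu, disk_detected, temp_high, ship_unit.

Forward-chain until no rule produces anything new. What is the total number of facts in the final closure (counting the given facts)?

8

Round 1: r2 [temp_high -> safe_mode]; r3 [replace_psu & temp_high -> reseat_ram]; r4 [ship_unit & temp_high -> led_red]. New: safe_mode, reseat_ram, led_red.
Round 2: r7 [reseat_ram & led_red -> update_required]. New: update_required.
Closure: {disk_detected, led_red, replace_psu, reseat_ram, safe_mode, ship_unit, temp_high, update_required} — 8 facts.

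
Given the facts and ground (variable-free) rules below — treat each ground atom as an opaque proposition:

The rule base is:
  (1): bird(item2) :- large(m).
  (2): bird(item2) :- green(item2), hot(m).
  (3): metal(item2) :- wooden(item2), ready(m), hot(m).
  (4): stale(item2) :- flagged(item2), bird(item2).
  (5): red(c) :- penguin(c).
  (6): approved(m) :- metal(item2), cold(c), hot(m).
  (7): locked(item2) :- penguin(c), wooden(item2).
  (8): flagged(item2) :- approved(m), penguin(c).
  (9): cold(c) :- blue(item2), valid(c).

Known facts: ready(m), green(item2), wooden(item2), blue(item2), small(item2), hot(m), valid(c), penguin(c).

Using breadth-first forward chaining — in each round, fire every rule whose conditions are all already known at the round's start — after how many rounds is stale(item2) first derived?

Round 1 fires (2), (3), (5), (7), (9), giving bird(item2), metal(item2), red(c), locked(item2), cold(c).
Round 2 fires (6), giving approved(m).
Round 3 fires (8), giving flagged(item2).
Round 4 fires (4), giving stale(item2).
stale(item2) first appears in round 4.

4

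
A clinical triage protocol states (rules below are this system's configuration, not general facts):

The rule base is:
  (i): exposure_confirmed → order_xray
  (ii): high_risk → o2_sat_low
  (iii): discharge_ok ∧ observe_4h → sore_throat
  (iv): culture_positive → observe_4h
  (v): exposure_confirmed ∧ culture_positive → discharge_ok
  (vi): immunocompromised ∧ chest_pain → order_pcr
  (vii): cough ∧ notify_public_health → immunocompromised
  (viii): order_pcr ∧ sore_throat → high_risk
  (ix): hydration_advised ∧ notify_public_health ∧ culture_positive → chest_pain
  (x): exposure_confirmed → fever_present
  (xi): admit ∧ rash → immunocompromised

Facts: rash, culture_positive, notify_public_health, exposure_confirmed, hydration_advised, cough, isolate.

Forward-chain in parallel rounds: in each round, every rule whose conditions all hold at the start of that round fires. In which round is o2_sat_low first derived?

Round 1 fires (i), (iv), (v), (vii), (ix), (x), giving order_xray, observe_4h, discharge_ok, immunocompromised, chest_pain, fever_present.
Round 2 fires (iii), (vi), giving sore_throat, order_pcr.
Round 3 fires (viii), giving high_risk.
Round 4 fires (ii), giving o2_sat_low.
o2_sat_low first appears in round 4.

4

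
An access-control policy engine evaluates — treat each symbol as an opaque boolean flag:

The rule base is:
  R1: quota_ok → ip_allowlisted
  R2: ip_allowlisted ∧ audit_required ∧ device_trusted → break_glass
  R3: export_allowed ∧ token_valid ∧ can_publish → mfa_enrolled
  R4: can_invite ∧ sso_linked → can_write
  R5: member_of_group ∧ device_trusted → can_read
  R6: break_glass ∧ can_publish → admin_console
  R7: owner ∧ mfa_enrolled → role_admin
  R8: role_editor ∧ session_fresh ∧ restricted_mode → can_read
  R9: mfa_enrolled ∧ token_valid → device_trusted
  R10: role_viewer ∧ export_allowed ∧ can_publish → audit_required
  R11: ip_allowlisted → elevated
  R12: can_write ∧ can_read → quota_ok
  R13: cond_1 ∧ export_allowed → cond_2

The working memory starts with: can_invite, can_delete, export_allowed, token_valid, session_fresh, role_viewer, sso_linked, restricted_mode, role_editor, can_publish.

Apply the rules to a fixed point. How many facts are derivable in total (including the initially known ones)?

Round 1: R3 [export_allowed ∧ token_valid ∧ can_publish → mfa_enrolled]; R4 [can_invite ∧ sso_linked → can_write]; R8 [role_editor ∧ session_fresh ∧ restricted_mode → can_read]; R10 [role_viewer ∧ export_allowed ∧ can_publish → audit_required]. New: mfa_enrolled, can_write, can_read, audit_required.
Round 2: R9 [mfa_enrolled ∧ token_valid → device_trusted]; R12 [can_write ∧ can_read → quota_ok]. New: device_trusted, quota_ok.
Round 3: R1 [quota_ok → ip_allowlisted]. New: ip_allowlisted.
Round 4: R2 [ip_allowlisted ∧ audit_required ∧ device_trusted → break_glass]; R11 [ip_allowlisted → elevated]. New: break_glass, elevated.
Round 5: R6 [break_glass ∧ can_publish → admin_console]. New: admin_console.
Closure: {admin_console, audit_required, break_glass, can_delete, can_invite, can_publish, can_read, can_write, device_trusted, elevated, export_allowed, ip_allowlisted, mfa_enrolled, quota_ok, restricted_mode, role_editor, role_viewer, session_fresh, sso_linked, token_valid} — 20 facts.

20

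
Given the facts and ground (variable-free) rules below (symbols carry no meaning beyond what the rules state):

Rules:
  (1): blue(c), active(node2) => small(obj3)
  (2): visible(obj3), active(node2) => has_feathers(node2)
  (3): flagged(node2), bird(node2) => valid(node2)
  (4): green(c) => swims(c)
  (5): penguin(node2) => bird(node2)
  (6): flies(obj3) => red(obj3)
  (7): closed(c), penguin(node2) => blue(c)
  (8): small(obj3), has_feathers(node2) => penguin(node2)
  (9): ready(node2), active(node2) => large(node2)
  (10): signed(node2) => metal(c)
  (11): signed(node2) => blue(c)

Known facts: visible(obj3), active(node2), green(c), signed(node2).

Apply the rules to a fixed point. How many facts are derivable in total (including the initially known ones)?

Round 1: (2) [visible(obj3), active(node2) => has_feathers(node2)]; (4) [green(c) => swims(c)]; (10) [signed(node2) => metal(c)]; (11) [signed(node2) => blue(c)]. Adds has_feathers(node2), swims(c), metal(c), blue(c).
Round 2: (1) [blue(c), active(node2) => small(obj3)]. Adds small(obj3).
Round 3: (8) [small(obj3), has_feathers(node2) => penguin(node2)]. Adds penguin(node2).
Round 4: (5) [penguin(node2) => bird(node2)]. Adds bird(node2).
Closure: {active(node2), bird(node2), blue(c), green(c), has_feathers(node2), metal(c), penguin(node2), signed(node2), small(obj3), swims(c), visible(obj3)} — 11 facts.

11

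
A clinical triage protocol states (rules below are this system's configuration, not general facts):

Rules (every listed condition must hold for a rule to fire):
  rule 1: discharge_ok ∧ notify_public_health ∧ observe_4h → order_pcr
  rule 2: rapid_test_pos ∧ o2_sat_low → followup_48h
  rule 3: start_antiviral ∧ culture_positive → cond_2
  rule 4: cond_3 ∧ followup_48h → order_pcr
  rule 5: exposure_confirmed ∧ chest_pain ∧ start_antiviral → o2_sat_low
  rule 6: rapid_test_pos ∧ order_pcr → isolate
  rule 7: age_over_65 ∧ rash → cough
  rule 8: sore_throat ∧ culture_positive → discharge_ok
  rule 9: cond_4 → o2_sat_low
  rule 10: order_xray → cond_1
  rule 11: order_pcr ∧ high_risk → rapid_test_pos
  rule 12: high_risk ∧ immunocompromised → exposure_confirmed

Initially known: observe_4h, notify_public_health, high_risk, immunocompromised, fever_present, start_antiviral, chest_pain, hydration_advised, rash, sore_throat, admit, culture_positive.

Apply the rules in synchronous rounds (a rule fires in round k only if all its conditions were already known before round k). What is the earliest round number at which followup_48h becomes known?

4

Round 1 — rule 3, rule 8, rule 12, derive cond_2, discharge_ok, exposure_confirmed.
Round 2 — rule 1, rule 5, derive order_pcr, o2_sat_low.
Round 3 — rule 11, derive rapid_test_pos.
Round 4 — rule 2, rule 6, derive followup_48h, isolate.
followup_48h first appears in round 4.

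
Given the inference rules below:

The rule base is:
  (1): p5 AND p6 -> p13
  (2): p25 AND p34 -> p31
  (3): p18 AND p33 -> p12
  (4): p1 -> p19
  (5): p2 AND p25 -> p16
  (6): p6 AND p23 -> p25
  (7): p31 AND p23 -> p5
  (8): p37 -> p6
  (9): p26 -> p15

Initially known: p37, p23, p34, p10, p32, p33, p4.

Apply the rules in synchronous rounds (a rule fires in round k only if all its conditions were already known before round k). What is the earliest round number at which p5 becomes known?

[1] (8) [p37 -> p6]. ⇒ new: p6.
[2] (6) [p6 AND p23 -> p25]. ⇒ new: p25.
[3] (2) [p25 AND p34 -> p31]. ⇒ new: p31.
[4] (7) [p31 AND p23 -> p5]. ⇒ new: p5.
p5 first appears in round 4.

4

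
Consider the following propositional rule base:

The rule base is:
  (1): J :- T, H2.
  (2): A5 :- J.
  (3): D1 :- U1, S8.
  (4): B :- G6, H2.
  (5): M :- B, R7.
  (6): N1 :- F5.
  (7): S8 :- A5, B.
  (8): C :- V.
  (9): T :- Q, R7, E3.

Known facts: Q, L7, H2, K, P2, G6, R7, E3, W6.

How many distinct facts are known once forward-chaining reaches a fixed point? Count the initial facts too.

15

Round 1 fires (4), (9), giving B, T.
Round 2 fires (1), (5), giving J, M.
Round 3 fires (2), giving A5.
Round 4 fires (7), giving S8.
Closure: {A5, B, E3, G6, H2, J, K, L7, M, P2, Q, R7, S8, T, W6} — 15 facts.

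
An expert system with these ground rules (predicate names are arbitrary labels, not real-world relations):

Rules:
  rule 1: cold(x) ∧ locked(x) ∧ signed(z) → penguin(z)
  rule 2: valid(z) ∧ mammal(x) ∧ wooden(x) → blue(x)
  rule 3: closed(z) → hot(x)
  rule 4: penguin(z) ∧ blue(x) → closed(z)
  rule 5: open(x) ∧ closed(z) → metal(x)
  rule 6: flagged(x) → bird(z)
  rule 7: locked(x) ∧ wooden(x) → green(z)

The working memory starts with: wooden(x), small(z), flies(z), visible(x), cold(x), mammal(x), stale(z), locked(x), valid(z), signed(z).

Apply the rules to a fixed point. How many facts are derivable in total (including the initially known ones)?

15

Round 1 — rule 1, rule 2, rule 7, derive penguin(z), blue(x), green(z).
Round 2 — rule 4, derive closed(z).
Round 3 — rule 3, derive hot(x).
Closure: {blue(x), closed(z), cold(x), flies(z), green(z), hot(x), locked(x), mammal(x), penguin(z), signed(z), small(z), stale(z), valid(z), visible(x), wooden(x)} — 15 facts.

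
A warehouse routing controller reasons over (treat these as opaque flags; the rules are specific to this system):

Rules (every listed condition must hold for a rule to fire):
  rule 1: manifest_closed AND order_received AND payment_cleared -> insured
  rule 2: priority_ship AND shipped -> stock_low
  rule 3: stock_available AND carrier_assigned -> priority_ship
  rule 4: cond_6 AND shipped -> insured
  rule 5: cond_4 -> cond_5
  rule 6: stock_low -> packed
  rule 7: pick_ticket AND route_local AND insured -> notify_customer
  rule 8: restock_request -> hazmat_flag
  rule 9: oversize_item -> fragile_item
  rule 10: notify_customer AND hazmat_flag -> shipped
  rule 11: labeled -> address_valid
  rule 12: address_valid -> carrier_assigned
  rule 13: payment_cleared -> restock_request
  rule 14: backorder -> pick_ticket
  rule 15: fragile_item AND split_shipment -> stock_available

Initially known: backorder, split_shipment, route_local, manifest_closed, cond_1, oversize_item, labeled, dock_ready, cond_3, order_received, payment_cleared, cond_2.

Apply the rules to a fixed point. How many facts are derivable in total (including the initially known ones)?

Round 1: rule 1 [manifest_closed AND order_received AND payment_cleared -> insured]; rule 9 [oversize_item -> fragile_item]; rule 11 [labeled -> address_valid]; rule 13 [payment_cleared -> restock_request]; rule 14 [backorder -> pick_ticket]. Adds insured, fragile_item, address_valid, restock_request, pick_ticket.
Round 2: rule 7 [pick_ticket AND route_local AND insured -> notify_customer]; rule 8 [restock_request -> hazmat_flag]; rule 12 [address_valid -> carrier_assigned]; rule 15 [fragile_item AND split_shipment -> stock_available]. Adds notify_customer, hazmat_flag, carrier_assigned, stock_available.
Round 3: rule 3 [stock_available AND carrier_assigned -> priority_ship]; rule 10 [notify_customer AND hazmat_flag -> shipped]. Adds priority_ship, shipped.
Round 4: rule 2 [priority_ship AND shipped -> stock_low]. Adds stock_low.
Round 5: rule 6 [stock_low -> packed]. Adds packed.
Closure: {address_valid, backorder, carrier_assigned, cond_1, cond_2, cond_3, dock_ready, fragile_item, hazmat_flag, insured, labeled, manifest_closed, notify_customer, order_received, oversize_item, packed, payment_cleared, pick_ticket, priority_ship, restock_request, route_local, shipped, split_shipment, stock_available, stock_low} — 25 facts.

25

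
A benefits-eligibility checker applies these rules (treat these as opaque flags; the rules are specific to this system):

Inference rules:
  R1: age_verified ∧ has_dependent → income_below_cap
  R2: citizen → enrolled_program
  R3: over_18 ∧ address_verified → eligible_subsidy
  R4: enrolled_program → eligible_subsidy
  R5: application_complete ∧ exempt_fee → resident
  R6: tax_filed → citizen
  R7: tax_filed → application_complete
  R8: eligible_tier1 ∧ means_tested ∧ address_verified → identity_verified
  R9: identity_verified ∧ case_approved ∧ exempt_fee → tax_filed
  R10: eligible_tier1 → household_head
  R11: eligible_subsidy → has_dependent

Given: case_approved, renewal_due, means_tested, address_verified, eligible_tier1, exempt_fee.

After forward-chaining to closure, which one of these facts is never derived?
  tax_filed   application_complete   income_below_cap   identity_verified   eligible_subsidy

[1] R8 [eligible_tier1 ∧ means_tested ∧ address_verified → identity_verified]; R10 [eligible_tier1 → household_head]. ⇒ new: identity_verified, household_head.
[2] R9 [identity_verified ∧ case_approved ∧ exempt_fee → tax_filed]. ⇒ new: tax_filed.
[3] R6 [tax_filed → citizen]; R7 [tax_filed → application_complete]. ⇒ new: citizen, application_complete.
[4] R2 [citizen → enrolled_program]; R5 [application_complete ∧ exempt_fee → resident]. ⇒ new: enrolled_program, resident.
[5] R4 [enrolled_program → eligible_subsidy]. ⇒ new: eligible_subsidy.
[6] R11 [eligible_subsidy → has_dependent]. ⇒ new: has_dependent.
Derived: application_complete (round 3), eligible_subsidy (round 5), identity_verified (round 1), tax_filed (round 2). income_below_cap never appears in any round.

income_below_cap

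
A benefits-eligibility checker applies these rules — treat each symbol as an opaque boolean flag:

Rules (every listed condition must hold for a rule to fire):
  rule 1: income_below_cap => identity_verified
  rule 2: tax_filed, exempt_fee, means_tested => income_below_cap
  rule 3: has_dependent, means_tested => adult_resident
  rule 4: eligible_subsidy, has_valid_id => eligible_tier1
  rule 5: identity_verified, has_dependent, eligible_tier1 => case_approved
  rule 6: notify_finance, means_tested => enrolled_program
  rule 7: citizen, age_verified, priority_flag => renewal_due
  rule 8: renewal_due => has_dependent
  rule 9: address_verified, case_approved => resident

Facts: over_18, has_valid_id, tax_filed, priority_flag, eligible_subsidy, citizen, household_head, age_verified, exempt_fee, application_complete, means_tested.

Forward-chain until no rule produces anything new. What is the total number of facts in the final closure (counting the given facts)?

18

Round 1 — rule 2, rule 4, rule 7, derive income_below_cap, eligible_tier1, renewal_due.
Round 2 — rule 1, rule 8, derive identity_verified, has_dependent.
Round 3 — rule 3, rule 5, derive adult_resident, case_approved.
Closure: {adult_resident, age_verified, application_complete, case_approved, citizen, eligible_subsidy, eligible_tier1, exempt_fee, has_dependent, has_valid_id, household_head, identity_verified, income_below_cap, means_tested, over_18, priority_flag, renewal_due, tax_filed} — 18 facts.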